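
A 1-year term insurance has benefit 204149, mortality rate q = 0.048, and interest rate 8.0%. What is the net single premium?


NSP = benefit * q * v
v = 1/(1+i) = 0.925926
NSP = 204149 * 0.048 * 0.925926
= 9073.2889


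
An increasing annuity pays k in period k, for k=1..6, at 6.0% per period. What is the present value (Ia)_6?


(Ia)_n = sum_{k=1}^{n} k * v^k, v = 1/(1+i)
v = 0.943396
Sum computed term by term:
(Ia)_6 = 16.3767


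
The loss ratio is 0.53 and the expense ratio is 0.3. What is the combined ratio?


Combined ratio = loss ratio + expense ratio
= 0.53 + 0.3
= 0.83


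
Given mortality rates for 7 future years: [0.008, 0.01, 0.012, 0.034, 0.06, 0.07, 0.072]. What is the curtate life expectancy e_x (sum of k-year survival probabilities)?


e_x = sum_{k=1}^{n} k_p_x
k_p_x values:
  1_p_x = 0.992
  2_p_x = 0.98208
  3_p_x = 0.970295
  4_p_x = 0.937305
  5_p_x = 0.881067
  6_p_x = 0.819392
  7_p_x = 0.760396
e_x = 6.3425


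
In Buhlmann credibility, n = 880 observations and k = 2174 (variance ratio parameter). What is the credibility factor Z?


Z = n / (n + k)
= 880 / (880 + 2174)
= 880 / 3054
= 0.2881


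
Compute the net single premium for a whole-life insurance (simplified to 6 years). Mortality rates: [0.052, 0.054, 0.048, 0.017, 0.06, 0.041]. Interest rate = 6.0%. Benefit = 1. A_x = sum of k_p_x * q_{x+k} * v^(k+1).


v = 0.943396
Year 0: k_p_x=1.0, q=0.052, term=0.049057
Year 1: k_p_x=0.948, q=0.054, term=0.045561
Year 2: k_p_x=0.896808, q=0.048, term=0.036143
Year 3: k_p_x=0.853761, q=0.017, term=0.011496
Year 4: k_p_x=0.839247, q=0.06, term=0.037628
Year 5: k_p_x=0.788892, q=0.041, term=0.022802
A_x = 0.2027


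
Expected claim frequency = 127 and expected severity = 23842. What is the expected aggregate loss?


E[S] = E[N] * E[X]
= 127 * 23842
= 3.0279e+06


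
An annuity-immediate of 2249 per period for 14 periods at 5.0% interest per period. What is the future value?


FV = PMT * ((1+i)^n - 1) / i
= 2249 * ((1.05)^14 - 1) / 0.05
= 2249 * (1.979932 - 1) / 0.05
= 44077.3233


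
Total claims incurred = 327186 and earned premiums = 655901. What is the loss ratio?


Loss ratio = claims / premiums
= 327186 / 655901
= 0.4988


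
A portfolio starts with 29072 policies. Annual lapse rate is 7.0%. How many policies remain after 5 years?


remaining = initial * (1 - lapse)^years
= 29072 * (1 - 0.07)^5
= 29072 * 0.695688
= 20225.0523


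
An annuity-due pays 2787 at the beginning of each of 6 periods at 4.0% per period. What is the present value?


PV_due = PMT * (1-(1+i)^(-n))/i * (1+i)
PV_immediate = 14609.8354
PV_due = 14609.8354 * 1.04
= 15194.2288


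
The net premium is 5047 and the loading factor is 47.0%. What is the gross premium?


Gross = net * (1 + loading)
= 5047 * (1 + 0.47)
= 5047 * 1.47
= 7419.09


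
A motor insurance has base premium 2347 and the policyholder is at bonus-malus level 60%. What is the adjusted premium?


adjusted = base * BM_level / 100
= 2347 * 60 / 100
= 2347 * 0.6
= 1408.2


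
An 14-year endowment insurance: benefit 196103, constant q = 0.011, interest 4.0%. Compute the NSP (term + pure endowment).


Term component = 21375.4538
Pure endowment = 14_p_x * v^14 * benefit = 0.856541 * 0.577475 * 196103 = 96998.6232
NSP = 118374.077


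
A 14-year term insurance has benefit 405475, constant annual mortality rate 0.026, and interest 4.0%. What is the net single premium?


NSP = benefit * sum_{k=0}^{n-1} k_p_x * q * v^(k+1)
With constant q=0.026, v=0.961538
Sum = 0.236618
NSP = 405475 * 0.236618
= 95942.6435


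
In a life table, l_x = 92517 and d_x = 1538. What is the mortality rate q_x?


q_x = d_x / l_x
= 1538 / 92517
= 0.0166


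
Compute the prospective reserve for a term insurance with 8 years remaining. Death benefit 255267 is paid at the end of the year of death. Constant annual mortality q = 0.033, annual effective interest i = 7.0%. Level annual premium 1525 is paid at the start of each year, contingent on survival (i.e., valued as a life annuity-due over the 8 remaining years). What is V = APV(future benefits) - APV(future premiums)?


v = 1/(1+i) = 0.934579
APV(future benefits) per unit = sum_{k=0}^{7} k_p_x * q * v^(k+1) = 0.177822
APV(future benefits) = 255267 * 0.177822 = 45391.9831
Life annuity-due factor ä_{x:8} = sum_{k=0}^{7} k_p_x * v^k = 5.76573
APV(future premiums) = 1525 * 5.76573 = 8792.7386
V = 45391.9831 - 8792.7386
= 36599.2445


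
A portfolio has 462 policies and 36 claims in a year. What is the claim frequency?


frequency = claims / policies
= 36 / 462
= 0.0779


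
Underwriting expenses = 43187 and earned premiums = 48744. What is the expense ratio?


Expense ratio = expenses / premiums
= 43187 / 48744
= 0.886


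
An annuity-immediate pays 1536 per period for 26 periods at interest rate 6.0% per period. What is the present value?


PV = PMT * (1 - (1+i)^(-n)) / i
= 1536 * (1 - (1+0.06)^(-26)) / 0.06
= 1536 * (1 - 0.21981) / 0.06
= 1536 * 13.003166
= 19972.8633


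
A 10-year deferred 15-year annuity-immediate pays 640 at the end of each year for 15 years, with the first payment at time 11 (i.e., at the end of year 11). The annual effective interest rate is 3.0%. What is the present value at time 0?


PV at time 10 of the 15-year annuity-immediate:
a_n = 640 * (1-(1+0.03)^(-15))/0.03 = 7640.2785
Discount back 10 years to time 0:
PV = 7640.2785 * (1+0.03)^(-10)
= 7640.2785 * 0.744094
= 5685.0847


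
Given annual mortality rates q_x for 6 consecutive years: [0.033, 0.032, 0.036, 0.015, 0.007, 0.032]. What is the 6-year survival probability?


p_k = 1 - q_k for each year
Survival = product of (1 - q_k)
= 0.967 * 0.968 * 0.964 * 0.985 * 0.993 * 0.968
= 0.8544


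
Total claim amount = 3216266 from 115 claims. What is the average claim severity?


severity = total / number
= 3216266 / 115
= 27967.5304


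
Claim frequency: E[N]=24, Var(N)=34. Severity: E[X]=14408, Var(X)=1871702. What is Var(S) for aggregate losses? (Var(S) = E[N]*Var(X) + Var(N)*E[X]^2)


Var(S) = E[N]*Var(X) + Var(N)*E[X]^2
= 24*1871702 + 34*14408^2
= 44920848 + 7058075776
= 7.1030e+09


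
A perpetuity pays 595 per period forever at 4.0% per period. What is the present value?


PV = PMT / i
= 595 / 0.04
= 14875.0


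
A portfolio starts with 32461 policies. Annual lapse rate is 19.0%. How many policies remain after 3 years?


remaining = initial * (1 - lapse)^years
= 32461 * (1 - 0.19)^3
= 32461 * 0.531441
= 17251.1063


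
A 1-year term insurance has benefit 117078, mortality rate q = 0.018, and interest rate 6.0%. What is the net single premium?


NSP = benefit * q * v
v = 1/(1+i) = 0.943396
NSP = 117078 * 0.018 * 0.943396
= 1988.117


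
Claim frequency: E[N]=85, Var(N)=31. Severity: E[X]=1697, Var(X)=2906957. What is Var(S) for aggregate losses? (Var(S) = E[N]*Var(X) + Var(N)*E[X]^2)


Var(S) = E[N]*Var(X) + Var(N)*E[X]^2
= 85*2906957 + 31*1697^2
= 247091345 + 89274079
= 3.3637e+08


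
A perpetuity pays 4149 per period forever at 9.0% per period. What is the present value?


PV = PMT / i
= 4149 / 0.09
= 46100.0


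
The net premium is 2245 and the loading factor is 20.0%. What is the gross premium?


Gross = net * (1 + loading)
= 2245 * (1 + 0.2)
= 2245 * 1.2
= 2694.0


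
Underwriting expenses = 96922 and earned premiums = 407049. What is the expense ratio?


Expense ratio = expenses / premiums
= 96922 / 407049
= 0.2381


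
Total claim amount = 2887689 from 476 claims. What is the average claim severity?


severity = total / number
= 2887689 / 476
= 6066.5735


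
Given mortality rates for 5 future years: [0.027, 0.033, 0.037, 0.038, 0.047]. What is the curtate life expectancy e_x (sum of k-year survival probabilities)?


e_x = sum_{k=1}^{n} k_p_x
k_p_x values:
  1_p_x = 0.973
  2_p_x = 0.940891
  3_p_x = 0.906078
  4_p_x = 0.871647
  5_p_x = 0.83068
e_x = 4.5223


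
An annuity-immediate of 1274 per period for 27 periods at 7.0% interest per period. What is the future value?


FV = PMT * ((1+i)^n - 1) / i
= 1274 * ((1.07)^27 - 1) / 0.07
= 1274 * (6.213868 - 1) / 0.07
= 94892.3909


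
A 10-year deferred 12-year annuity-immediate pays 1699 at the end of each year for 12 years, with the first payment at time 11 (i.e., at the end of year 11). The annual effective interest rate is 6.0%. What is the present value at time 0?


PV at time 10 of the 12-year annuity-immediate:
a_n = 1699 * (1-(1+0.06)^(-12))/0.06 = 14244.1509
Discount back 10 years to time 0:
PV = 14244.1509 * (1+0.06)^(-10)
= 14244.1509 * 0.558395
= 7953.8594


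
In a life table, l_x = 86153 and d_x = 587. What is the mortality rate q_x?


q_x = d_x / l_x
= 587 / 86153
= 0.0068


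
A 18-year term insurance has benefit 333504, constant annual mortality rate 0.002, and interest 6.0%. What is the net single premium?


NSP = benefit * sum_{k=0}^{n-1} k_p_x * q * v^(k+1)
With constant q=0.002, v=0.943396
Sum = 0.021357
NSP = 333504 * 0.021357
= 7122.5314


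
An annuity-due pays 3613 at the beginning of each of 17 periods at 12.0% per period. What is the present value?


PV_due = PMT * (1-(1+i)^(-n))/i * (1+i)
PV_immediate = 25723.225
PV_due = 25723.225 * 1.12
= 28810.012


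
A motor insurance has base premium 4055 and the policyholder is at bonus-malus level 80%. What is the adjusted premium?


adjusted = base * BM_level / 100
= 4055 * 80 / 100
= 4055 * 0.8
= 3244.0


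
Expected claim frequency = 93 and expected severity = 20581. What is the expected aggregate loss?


E[S] = E[N] * E[X]
= 93 * 20581
= 1.9140e+06


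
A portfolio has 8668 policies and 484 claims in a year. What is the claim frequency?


frequency = claims / policies
= 484 / 8668
= 0.0558


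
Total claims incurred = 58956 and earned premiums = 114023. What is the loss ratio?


Loss ratio = claims / premiums
= 58956 / 114023
= 0.5171


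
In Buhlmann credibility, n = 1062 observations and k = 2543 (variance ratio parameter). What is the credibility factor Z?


Z = n / (n + k)
= 1062 / (1062 + 2543)
= 1062 / 3605
= 0.2946


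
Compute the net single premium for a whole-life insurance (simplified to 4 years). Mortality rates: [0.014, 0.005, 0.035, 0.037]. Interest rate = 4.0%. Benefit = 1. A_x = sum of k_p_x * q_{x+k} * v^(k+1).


v = 0.961538
Year 0: k_p_x=1.0, q=0.014, term=0.013462
Year 1: k_p_x=0.986, q=0.005, term=0.004558
Year 2: k_p_x=0.98107, q=0.035, term=0.030526
Year 3: k_p_x=0.946733, q=0.037, term=0.029943
A_x = 0.0785


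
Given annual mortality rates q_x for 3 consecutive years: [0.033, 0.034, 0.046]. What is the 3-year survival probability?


p_k = 1 - q_k for each year
Survival = product of (1 - q_k)
= 0.967 * 0.966 * 0.954
= 0.8912


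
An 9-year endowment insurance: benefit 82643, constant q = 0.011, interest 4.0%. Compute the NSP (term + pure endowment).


Term component = 6488.0389
Pure endowment = 9_p_x * v^9 * benefit = 0.905246 * 0.702587 * 82643 = 52562.0923
NSP = 59050.1312


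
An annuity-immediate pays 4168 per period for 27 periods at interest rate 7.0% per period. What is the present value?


PV = PMT * (1 - (1+i)^(-n)) / i
= 4168 * (1 - (1+0.07)^(-27)) / 0.07
= 4168 * (1 - 0.16093) / 0.07
= 4168 * 11.986709
= 49960.6033


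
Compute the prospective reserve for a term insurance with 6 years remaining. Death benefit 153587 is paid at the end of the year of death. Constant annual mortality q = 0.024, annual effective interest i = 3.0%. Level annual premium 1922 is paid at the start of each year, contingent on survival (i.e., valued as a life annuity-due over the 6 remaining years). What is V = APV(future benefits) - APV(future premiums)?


v = 1/(1+i) = 0.970874
APV(future benefits) per unit = sum_{k=0}^{5} k_p_x * q * v^(k+1) = 0.122713
APV(future benefits) = 153587 * 0.122713 = 18847.1749
Life annuity-due factor ä_{x:6} = sum_{k=0}^{5} k_p_x * v^k = 5.266448
APV(future premiums) = 1922 * 5.266448 = 10122.1127
V = 18847.1749 - 10122.1127
= 8725.0622


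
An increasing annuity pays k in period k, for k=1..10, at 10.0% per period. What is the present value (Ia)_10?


(Ia)_n = sum_{k=1}^{n} k * v^k, v = 1/(1+i)
v = 0.909091
Sum computed term by term:
(Ia)_10 = 29.0359


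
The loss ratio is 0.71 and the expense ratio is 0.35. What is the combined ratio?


Combined ratio = loss ratio + expense ratio
= 0.71 + 0.35
= 1.06


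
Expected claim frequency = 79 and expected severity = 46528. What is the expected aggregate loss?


E[S] = E[N] * E[X]
= 79 * 46528
= 3.6757e+06


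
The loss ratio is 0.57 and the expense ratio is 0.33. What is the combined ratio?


Combined ratio = loss ratio + expense ratio
= 0.57 + 0.33
= 0.9


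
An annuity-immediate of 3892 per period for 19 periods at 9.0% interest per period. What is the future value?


FV = PMT * ((1+i)^n - 1) / i
= 3892 * ((1.09)^19 - 1) / 0.09
= 3892 * (5.141661 - 1) / 0.09
= 179103.84


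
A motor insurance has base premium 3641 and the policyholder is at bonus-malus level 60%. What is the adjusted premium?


adjusted = base * BM_level / 100
= 3641 * 60 / 100
= 3641 * 0.6
= 2184.6


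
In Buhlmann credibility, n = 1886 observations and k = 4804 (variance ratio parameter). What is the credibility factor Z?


Z = n / (n + k)
= 1886 / (1886 + 4804)
= 1886 / 6690
= 0.2819


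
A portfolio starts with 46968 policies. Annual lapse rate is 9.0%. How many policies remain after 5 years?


remaining = initial * (1 - lapse)^years
= 46968 * (1 - 0.09)^5
= 46968 * 0.624032
= 29309.5418


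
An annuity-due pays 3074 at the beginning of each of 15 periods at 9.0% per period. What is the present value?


PV_due = PMT * (1-(1+i)^(-n))/i * (1+i)
PV_immediate = 24778.5562
PV_due = 24778.5562 * 1.09
= 27008.6263


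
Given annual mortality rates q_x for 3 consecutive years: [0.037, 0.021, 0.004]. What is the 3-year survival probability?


p_k = 1 - q_k for each year
Survival = product of (1 - q_k)
= 0.963 * 0.979 * 0.996
= 0.939


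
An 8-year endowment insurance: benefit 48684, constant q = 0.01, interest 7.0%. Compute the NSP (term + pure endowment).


Term component = 2817.3077
Pure endowment = 8_p_x * v^8 * benefit = 0.922745 * 0.582009 * 48684 = 26145.5384
NSP = 28962.8461


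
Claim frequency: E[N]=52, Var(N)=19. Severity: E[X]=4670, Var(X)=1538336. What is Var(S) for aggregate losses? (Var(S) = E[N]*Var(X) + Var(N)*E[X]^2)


Var(S) = E[N]*Var(X) + Var(N)*E[X]^2
= 52*1538336 + 19*4670^2
= 79993472 + 414369100
= 4.9436e+08


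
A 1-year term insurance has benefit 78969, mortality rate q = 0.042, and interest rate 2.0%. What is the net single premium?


NSP = benefit * q * v
v = 1/(1+i) = 0.980392
NSP = 78969 * 0.042 * 0.980392
= 3251.6647


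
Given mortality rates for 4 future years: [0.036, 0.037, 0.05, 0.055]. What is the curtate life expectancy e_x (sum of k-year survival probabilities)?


e_x = sum_{k=1}^{n} k_p_x
k_p_x values:
  1_p_x = 0.964
  2_p_x = 0.928332
  3_p_x = 0.881915
  4_p_x = 0.83341
e_x = 3.6077


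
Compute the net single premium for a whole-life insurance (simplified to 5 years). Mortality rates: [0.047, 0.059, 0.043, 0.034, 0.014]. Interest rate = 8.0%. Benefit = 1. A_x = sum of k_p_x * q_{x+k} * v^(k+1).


v = 0.925926
Year 0: k_p_x=1.0, q=0.047, term=0.043519
Year 1: k_p_x=0.953, q=0.059, term=0.048206
Year 2: k_p_x=0.896773, q=0.043, term=0.030611
Year 3: k_p_x=0.858212, q=0.034, term=0.021448
Year 4: k_p_x=0.829033, q=0.014, term=0.007899
A_x = 0.1517


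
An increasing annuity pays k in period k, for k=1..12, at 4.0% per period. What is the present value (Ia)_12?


(Ia)_n = sum_{k=1}^{n} k * v^k, v = 1/(1+i)
v = 0.961538
Sum computed term by term:
(Ia)_12 = 56.6328


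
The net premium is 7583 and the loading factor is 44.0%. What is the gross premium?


Gross = net * (1 + loading)
= 7583 * (1 + 0.44)
= 7583 * 1.44
= 10919.52


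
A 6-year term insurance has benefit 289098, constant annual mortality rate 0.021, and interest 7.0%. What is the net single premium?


NSP = benefit * sum_{k=0}^{n-1} k_p_x * q * v^(k+1)
With constant q=0.021, v=0.934579
Sum = 0.095384
NSP = 289098 * 0.095384
= 27575.3148


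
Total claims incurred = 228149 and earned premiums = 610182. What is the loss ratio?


Loss ratio = claims / premiums
= 228149 / 610182
= 0.3739


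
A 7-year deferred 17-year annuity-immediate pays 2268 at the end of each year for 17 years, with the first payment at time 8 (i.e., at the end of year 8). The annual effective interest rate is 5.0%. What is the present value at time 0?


PV at time 7 of the 17-year annuity-immediate:
a_n = 2268 * (1-(1+0.05)^(-17))/0.05 = 25569.5822
Discount back 7 years to time 0:
PV = 25569.5822 * (1+0.05)^(-7)
= 25569.5822 * 0.710681
= 18171.8247


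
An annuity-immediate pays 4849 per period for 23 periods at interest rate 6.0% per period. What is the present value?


PV = PMT * (1 - (1+i)^(-n)) / i
= 4849 * (1 - (1+0.06)^(-23)) / 0.06
= 4849 * (1 - 0.261797) / 0.06
= 4849 * 12.303379
= 59659.0847


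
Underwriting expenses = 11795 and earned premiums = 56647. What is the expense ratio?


Expense ratio = expenses / premiums
= 11795 / 56647
= 0.2082


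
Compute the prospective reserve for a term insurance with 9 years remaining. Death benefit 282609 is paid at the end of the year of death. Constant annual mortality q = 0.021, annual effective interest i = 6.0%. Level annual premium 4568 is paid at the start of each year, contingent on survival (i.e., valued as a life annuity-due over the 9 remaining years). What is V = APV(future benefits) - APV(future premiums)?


v = 1/(1+i) = 0.943396
APV(future benefits) per unit = sum_{k=0}^{8} k_p_x * q * v^(k+1) = 0.132487
APV(future benefits) = 282609 * 0.132487 = 37441.8961
Life annuity-due factor ä_{x:9} = sum_{k=0}^{8} k_p_x * v^k = 6.687417
APV(future premiums) = 4568 * 6.687417 = 30548.1216
V = 37441.8961 - 30548.1216
= 6893.7745


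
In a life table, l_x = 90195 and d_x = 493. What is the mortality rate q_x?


q_x = d_x / l_x
= 493 / 90195
= 0.0055


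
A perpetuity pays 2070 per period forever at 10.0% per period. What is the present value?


PV = PMT / i
= 2070 / 0.1
= 20700.0


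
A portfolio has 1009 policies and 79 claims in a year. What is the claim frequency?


frequency = claims / policies
= 79 / 1009
= 0.0783


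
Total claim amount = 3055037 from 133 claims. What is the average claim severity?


severity = total / number
= 3055037 / 133
= 22970.203


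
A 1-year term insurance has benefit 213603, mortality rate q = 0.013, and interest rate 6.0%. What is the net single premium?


NSP = benefit * q * v
v = 1/(1+i) = 0.943396
NSP = 213603 * 0.013 * 0.943396
= 2619.6594


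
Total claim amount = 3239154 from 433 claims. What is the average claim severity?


severity = total / number
= 3239154 / 433
= 7480.7252


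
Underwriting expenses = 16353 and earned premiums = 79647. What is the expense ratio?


Expense ratio = expenses / premiums
= 16353 / 79647
= 0.2053


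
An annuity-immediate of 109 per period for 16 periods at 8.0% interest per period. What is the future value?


FV = PMT * ((1+i)^n - 1) / i
= 109 * ((1.08)^16 - 1) / 0.08
= 109 * (3.425943 - 1) / 0.08
= 3305.3469


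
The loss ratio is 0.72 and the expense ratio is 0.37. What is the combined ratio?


Combined ratio = loss ratio + expense ratio
= 0.72 + 0.37
= 1.09


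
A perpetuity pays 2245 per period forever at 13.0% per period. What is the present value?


PV = PMT / i
= 2245 / 0.13
= 17269.2308


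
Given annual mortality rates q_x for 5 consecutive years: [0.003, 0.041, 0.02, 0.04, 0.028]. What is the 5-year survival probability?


p_k = 1 - q_k for each year
Survival = product of (1 - q_k)
= 0.997 * 0.959 * 0.98 * 0.96 * 0.972
= 0.8743


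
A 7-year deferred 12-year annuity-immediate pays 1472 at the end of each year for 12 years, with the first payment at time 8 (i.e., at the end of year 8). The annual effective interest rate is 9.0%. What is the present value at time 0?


PV at time 7 of the 12-year annuity-immediate:
a_n = 1472 * (1-(1+0.09)^(-12))/0.09 = 10540.5876
Discount back 7 years to time 0:
PV = 10540.5876 * (1+0.09)^(-7)
= 10540.5876 * 0.547034
= 5766.0624


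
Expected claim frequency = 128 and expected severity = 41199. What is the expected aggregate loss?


E[S] = E[N] * E[X]
= 128 * 41199
= 5.2735e+06


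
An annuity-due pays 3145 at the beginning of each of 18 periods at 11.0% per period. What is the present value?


PV_due = PMT * (1-(1+i)^(-n))/i * (1+i)
PV_immediate = 24221.5841
PV_due = 24221.5841 * 1.11
= 26885.9584


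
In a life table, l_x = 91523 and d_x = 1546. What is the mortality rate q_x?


q_x = d_x / l_x
= 1546 / 91523
= 0.0169


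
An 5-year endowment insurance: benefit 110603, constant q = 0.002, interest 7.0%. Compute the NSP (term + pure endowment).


Term component = 903.6118
Pure endowment = 5_p_x * v^5 * benefit = 0.99004 * 0.712986 * 110603 = 78072.9743
NSP = 78976.5862


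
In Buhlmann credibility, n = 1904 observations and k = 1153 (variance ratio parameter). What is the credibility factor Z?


Z = n / (n + k)
= 1904 / (1904 + 1153)
= 1904 / 3057
= 0.6228


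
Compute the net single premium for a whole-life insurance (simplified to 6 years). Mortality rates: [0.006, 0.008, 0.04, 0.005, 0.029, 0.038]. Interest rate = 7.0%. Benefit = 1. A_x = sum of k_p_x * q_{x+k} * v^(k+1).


v = 0.934579
Year 0: k_p_x=1.0, q=0.006, term=0.005607
Year 1: k_p_x=0.994, q=0.008, term=0.006946
Year 2: k_p_x=0.986048, q=0.04, term=0.032196
Year 3: k_p_x=0.946606, q=0.005, term=0.003611
Year 4: k_p_x=0.941873, q=0.029, term=0.019475
Year 5: k_p_x=0.914559, q=0.038, term=0.023158
A_x = 0.091


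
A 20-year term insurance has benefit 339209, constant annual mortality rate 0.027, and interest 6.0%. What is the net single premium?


NSP = benefit * sum_{k=0}^{n-1} k_p_x * q * v^(k+1)
With constant q=0.027, v=0.943396
Sum = 0.254371
NSP = 339209 * 0.254371
= 86284.976


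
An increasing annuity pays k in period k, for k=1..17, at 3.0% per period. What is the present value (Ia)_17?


(Ia)_n = sum_{k=1}^{n} k * v^k, v = 1/(1+i)
v = 0.970874
Sum computed term by term:
(Ia)_17 = 109.1941


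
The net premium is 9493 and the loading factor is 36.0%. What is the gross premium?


Gross = net * (1 + loading)
= 9493 * (1 + 0.36)
= 9493 * 1.36
= 12910.48


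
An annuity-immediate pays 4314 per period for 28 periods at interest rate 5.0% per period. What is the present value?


PV = PMT * (1 - (1+i)^(-n)) / i
= 4314 * (1 - (1+0.05)^(-28)) / 0.05
= 4314 * (1 - 0.255094) / 0.05
= 4314 * 14.898127
= 64270.521


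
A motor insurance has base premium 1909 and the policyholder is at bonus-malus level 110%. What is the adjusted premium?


adjusted = base * BM_level / 100
= 1909 * 110 / 100
= 1909 * 1.1
= 2099.9


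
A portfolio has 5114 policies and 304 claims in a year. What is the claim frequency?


frequency = claims / policies
= 304 / 5114
= 0.0594


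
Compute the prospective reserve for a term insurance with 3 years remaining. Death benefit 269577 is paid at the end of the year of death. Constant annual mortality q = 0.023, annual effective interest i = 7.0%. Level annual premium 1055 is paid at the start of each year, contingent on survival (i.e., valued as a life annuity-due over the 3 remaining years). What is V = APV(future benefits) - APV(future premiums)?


v = 1/(1+i) = 0.934579
APV(future benefits) per unit = sum_{k=0}^{2} k_p_x * q * v^(k+1) = 0.059044
APV(future benefits) = 269577 * 0.059044 = 15916.7719
Life annuity-due factor ä_{x:3} = sum_{k=0}^{2} k_p_x * v^k = 2.746807
APV(future premiums) = 1055 * 2.746807 = 2897.8811
V = 15916.7719 - 2897.8811
= 13018.8909


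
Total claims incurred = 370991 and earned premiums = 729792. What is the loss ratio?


Loss ratio = claims / premiums
= 370991 / 729792
= 0.5084


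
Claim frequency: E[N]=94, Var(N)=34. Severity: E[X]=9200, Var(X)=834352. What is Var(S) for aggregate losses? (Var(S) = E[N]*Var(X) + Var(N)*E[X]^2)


Var(S) = E[N]*Var(X) + Var(N)*E[X]^2
= 94*834352 + 34*9200^2
= 78429088 + 2877760000
= 2.9562e+09


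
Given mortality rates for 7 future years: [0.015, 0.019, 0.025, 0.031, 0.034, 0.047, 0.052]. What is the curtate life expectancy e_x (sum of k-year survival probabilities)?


e_x = sum_{k=1}^{n} k_p_x
k_p_x values:
  1_p_x = 0.985
  2_p_x = 0.966285
  3_p_x = 0.942128
  4_p_x = 0.912922
  5_p_x = 0.881883
  6_p_x = 0.840434
  7_p_x = 0.796732
e_x = 6.3254


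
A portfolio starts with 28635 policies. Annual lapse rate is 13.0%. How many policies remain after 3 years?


remaining = initial * (1 - lapse)^years
= 28635 * (1 - 0.13)^3
= 28635 * 0.658503
= 18856.2334


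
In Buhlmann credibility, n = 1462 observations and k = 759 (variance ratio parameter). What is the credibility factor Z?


Z = n / (n + k)
= 1462 / (1462 + 759)
= 1462 / 2221
= 0.6583


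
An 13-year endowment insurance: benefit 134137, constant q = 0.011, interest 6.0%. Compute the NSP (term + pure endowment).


Term component = 12343.4206
Pure endowment = 13_p_x * v^13 * benefit = 0.866068 * 0.468839 * 134137 = 54465.8306
NSP = 66809.2513


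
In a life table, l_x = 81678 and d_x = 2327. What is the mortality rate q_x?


q_x = d_x / l_x
= 2327 / 81678
= 0.0285


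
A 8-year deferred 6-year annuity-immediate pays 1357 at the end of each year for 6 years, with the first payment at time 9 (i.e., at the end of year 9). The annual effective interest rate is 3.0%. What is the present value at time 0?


PV at time 8 of the 6-year annuity-immediate:
a_n = 1357 * (1-(1+0.03)^(-6))/0.03 = 7351.1288
Discount back 8 years to time 0:
PV = 7351.1288 * (1+0.03)^(-8)
= 7351.1288 * 0.789409
= 5803.0489


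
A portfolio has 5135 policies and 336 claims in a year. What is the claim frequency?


frequency = claims / policies
= 336 / 5135
= 0.0654


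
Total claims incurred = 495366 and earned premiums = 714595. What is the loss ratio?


Loss ratio = claims / premiums
= 495366 / 714595
= 0.6932


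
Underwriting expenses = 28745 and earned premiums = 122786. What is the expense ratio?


Expense ratio = expenses / premiums
= 28745 / 122786
= 0.2341


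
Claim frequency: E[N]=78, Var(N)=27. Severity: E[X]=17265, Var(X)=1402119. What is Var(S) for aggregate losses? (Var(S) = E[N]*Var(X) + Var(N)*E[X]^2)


Var(S) = E[N]*Var(X) + Var(N)*E[X]^2
= 78*1402119 + 27*17265^2
= 109365282 + 8048166075
= 8.1575e+09


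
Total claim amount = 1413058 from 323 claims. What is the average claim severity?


severity = total / number
= 1413058 / 323
= 4374.7926


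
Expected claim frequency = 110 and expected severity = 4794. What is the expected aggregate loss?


E[S] = E[N] * E[X]
= 110 * 4794
= 527340


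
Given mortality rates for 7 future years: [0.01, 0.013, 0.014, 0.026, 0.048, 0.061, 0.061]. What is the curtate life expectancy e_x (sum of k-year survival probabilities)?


e_x = sum_{k=1}^{n} k_p_x
k_p_x values:
  1_p_x = 0.99
  2_p_x = 0.97713
  3_p_x = 0.96345
  4_p_x = 0.9384
  5_p_x = 0.893357
  6_p_x = 0.838862
  7_p_x = 0.787692
e_x = 6.3889


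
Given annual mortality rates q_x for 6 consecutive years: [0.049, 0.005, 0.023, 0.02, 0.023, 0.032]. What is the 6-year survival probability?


p_k = 1 - q_k for each year
Survival = product of (1 - q_k)
= 0.951 * 0.995 * 0.977 * 0.98 * 0.977 * 0.968
= 0.8568


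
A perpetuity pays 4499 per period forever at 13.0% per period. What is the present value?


PV = PMT / i
= 4499 / 0.13
= 34607.6923


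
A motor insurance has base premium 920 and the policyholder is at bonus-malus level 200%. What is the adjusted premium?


adjusted = base * BM_level / 100
= 920 * 200 / 100
= 920 * 2.0
= 1840.0


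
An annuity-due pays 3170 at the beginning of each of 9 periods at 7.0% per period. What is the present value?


PV_due = PMT * (1-(1+i)^(-n))/i * (1+i)
PV_immediate = 20653.2862
PV_due = 20653.2862 * 1.07
= 22099.0163


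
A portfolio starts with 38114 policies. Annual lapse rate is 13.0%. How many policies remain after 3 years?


remaining = initial * (1 - lapse)^years
= 38114 * (1 - 0.13)^3
= 38114 * 0.658503
= 25098.1833


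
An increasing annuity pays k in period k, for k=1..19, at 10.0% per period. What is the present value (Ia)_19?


(Ia)_n = sum_{k=1}^{n} k * v^k, v = 1/(1+i)
v = 0.909091
Sum computed term by term:
(Ia)_19 = 60.9476


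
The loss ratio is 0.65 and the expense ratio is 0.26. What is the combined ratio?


Combined ratio = loss ratio + expense ratio
= 0.65 + 0.26
= 0.91


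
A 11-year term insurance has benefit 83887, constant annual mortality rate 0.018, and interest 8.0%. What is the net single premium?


NSP = benefit * sum_{k=0}^{n-1} k_p_x * q * v^(k+1)
With constant q=0.018, v=0.925926
Sum = 0.119166
NSP = 83887 * 0.119166
= 9996.4598


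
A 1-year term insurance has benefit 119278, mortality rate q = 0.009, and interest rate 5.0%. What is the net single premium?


NSP = benefit * q * v
v = 1/(1+i) = 0.952381
NSP = 119278 * 0.009 * 0.952381
= 1022.3829


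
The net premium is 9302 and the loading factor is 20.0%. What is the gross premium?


Gross = net * (1 + loading)
= 9302 * (1 + 0.2)
= 9302 * 1.2
= 11162.4


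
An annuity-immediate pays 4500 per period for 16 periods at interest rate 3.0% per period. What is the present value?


PV = PMT * (1 - (1+i)^(-n)) / i
= 4500 * (1 - (1+0.03)^(-16)) / 0.03
= 4500 * (1 - 0.623167) / 0.03
= 4500 * 12.561102
= 56524.9591


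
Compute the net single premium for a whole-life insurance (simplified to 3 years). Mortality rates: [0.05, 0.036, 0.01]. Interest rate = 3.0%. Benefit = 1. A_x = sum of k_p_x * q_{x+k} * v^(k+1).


v = 0.970874
Year 0: k_p_x=1.0, q=0.05, term=0.048544
Year 1: k_p_x=0.95, q=0.036, term=0.032237
Year 2: k_p_x=0.9158, q=0.01, term=0.008381
A_x = 0.0892


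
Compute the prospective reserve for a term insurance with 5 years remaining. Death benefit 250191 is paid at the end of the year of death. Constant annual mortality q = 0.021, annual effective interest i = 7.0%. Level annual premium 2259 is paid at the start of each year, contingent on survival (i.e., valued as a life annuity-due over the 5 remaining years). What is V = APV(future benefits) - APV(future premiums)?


v = 1/(1+i) = 0.934579
APV(future benefits) per unit = sum_{k=0}^{4} k_p_x * q * v^(k+1) = 0.0828
APV(future benefits) = 250191 * 0.0828 = 20715.7247
Life annuity-due factor ä_{x:5} = sum_{k=0}^{4} k_p_x * v^k = 4.218839
APV(future premiums) = 2259 * 4.218839 = 9530.3568
V = 20715.7247 - 9530.3568
= 11185.3679


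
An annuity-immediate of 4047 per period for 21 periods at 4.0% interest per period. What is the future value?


FV = PMT * ((1+i)^n - 1) / i
= 4047 * ((1.04)^21 - 1) / 0.04
= 4047 * (2.278768 - 1) / 0.04
= 129379.3594


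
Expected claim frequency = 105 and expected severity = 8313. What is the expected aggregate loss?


E[S] = E[N] * E[X]
= 105 * 8313
= 872865


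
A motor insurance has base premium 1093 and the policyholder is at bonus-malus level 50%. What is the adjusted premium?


adjusted = base * BM_level / 100
= 1093 * 50 / 100
= 1093 * 0.5
= 546.5


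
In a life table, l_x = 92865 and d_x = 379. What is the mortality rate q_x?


q_x = d_x / l_x
= 379 / 92865
= 0.0041


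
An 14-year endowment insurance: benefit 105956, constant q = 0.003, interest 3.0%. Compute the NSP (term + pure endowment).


Term component = 3526.5444
Pure endowment = 14_p_x * v^14 * benefit = 0.958809 * 0.661118 * 105956 = 67164.0112
NSP = 70690.5556


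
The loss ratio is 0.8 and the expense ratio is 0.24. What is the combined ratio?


Combined ratio = loss ratio + expense ratio
= 0.8 + 0.24
= 1.04


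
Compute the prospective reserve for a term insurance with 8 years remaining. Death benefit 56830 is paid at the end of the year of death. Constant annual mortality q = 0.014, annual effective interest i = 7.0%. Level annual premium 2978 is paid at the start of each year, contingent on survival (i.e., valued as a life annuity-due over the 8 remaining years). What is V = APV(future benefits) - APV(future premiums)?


v = 1/(1+i) = 0.934579
APV(future benefits) per unit = sum_{k=0}^{7} k_p_x * q * v^(k+1) = 0.080012
APV(future benefits) = 56830 * 0.080012 = 4547.0605
Life annuity-due factor ä_{x:8} = sum_{k=0}^{7} k_p_x * v^k = 6.115174
APV(future premiums) = 2978 * 6.115174 = 18210.9882
V = 4547.0605 - 18210.9882
= -13663.9277


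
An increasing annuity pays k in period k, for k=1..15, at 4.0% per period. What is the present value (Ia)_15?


(Ia)_n = sum_{k=1}^{n} k * v^k, v = 1/(1+i)
v = 0.961538
Sum computed term by term:
(Ia)_15 = 80.8539


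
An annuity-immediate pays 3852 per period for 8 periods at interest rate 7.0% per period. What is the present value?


PV = PMT * (1 - (1+i)^(-n)) / i
= 3852 * (1 - (1+0.07)^(-8)) / 0.07
= 3852 * (1 - 0.582009) / 0.07
= 3852 * 5.971299
= 23001.4418


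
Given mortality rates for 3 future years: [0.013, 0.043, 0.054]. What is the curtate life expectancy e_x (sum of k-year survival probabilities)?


e_x = sum_{k=1}^{n} k_p_x
k_p_x values:
  1_p_x = 0.987
  2_p_x = 0.944559
  3_p_x = 0.893553
e_x = 2.8251


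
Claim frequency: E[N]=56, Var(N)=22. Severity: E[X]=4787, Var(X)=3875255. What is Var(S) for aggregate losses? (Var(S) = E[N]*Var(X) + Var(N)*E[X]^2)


Var(S) = E[N]*Var(X) + Var(N)*E[X]^2
= 56*3875255 + 22*4787^2
= 217014280 + 504138118
= 7.2115e+08


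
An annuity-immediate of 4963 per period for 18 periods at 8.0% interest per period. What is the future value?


FV = PMT * ((1+i)^n - 1) / i
= 4963 * ((1.08)^18 - 1) / 0.08
= 4963 * (3.996019 - 1) / 0.08
= 185865.5597


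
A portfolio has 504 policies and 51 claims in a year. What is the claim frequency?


frequency = claims / policies
= 51 / 504
= 0.1012


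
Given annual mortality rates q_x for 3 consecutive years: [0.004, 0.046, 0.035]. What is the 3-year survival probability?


p_k = 1 - q_k for each year
Survival = product of (1 - q_k)
= 0.996 * 0.954 * 0.965
= 0.9169


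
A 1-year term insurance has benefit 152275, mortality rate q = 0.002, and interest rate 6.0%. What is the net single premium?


NSP = benefit * q * v
v = 1/(1+i) = 0.943396
NSP = 152275 * 0.002 * 0.943396
= 287.3113


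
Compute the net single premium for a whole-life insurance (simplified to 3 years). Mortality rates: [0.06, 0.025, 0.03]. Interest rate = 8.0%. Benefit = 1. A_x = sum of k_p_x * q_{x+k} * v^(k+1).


v = 0.925926
Year 0: k_p_x=1.0, q=0.06, term=0.055556
Year 1: k_p_x=0.94, q=0.025, term=0.020147
Year 2: k_p_x=0.9165, q=0.03, term=0.021826
A_x = 0.0975


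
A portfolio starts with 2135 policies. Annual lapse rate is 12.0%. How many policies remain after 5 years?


remaining = initial * (1 - lapse)^years
= 2135 * (1 - 0.12)^5
= 2135 * 0.527732
= 1126.7076


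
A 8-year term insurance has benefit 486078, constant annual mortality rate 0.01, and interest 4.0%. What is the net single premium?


NSP = benefit * sum_{k=0}^{n-1} k_p_x * q * v^(k+1)
With constant q=0.01, v=0.961538
Sum = 0.065152
NSP = 486078 * 0.065152
= 31668.9043


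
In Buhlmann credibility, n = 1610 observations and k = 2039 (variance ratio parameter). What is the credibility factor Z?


Z = n / (n + k)
= 1610 / (1610 + 2039)
= 1610 / 3649
= 0.4412


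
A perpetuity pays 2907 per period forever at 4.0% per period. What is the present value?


PV = PMT / i
= 2907 / 0.04
= 72675.0


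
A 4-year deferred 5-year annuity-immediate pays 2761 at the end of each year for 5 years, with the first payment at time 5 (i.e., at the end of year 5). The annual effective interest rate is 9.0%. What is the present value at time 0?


PV at time 4 of the 5-year annuity-immediate:
a_n = 2761 * (1-(1+0.09)^(-5))/0.09 = 10739.3271
Discount back 4 years to time 0:
PV = 10739.3271 * (1+0.09)^(-4)
= 10739.3271 * 0.708425
= 7608.0101


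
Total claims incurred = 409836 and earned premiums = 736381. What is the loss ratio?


Loss ratio = claims / premiums
= 409836 / 736381
= 0.5566


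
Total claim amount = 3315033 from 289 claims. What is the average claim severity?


severity = total / number
= 3315033 / 289
= 11470.7024


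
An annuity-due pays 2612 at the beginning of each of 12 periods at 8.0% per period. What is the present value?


PV_due = PMT * (1-(1+i)^(-n))/i * (1+i)
PV_immediate = 19684.2358
PV_due = 19684.2358 * 1.08
= 21258.9746


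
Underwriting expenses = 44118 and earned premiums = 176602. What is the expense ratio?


Expense ratio = expenses / premiums
= 44118 / 176602
= 0.2498


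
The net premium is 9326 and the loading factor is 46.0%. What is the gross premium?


Gross = net * (1 + loading)
= 9326 * (1 + 0.46)
= 9326 * 1.46
= 13615.96


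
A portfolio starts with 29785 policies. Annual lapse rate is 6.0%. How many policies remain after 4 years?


remaining = initial * (1 - lapse)^years
= 29785 * (1 - 0.06)^4
= 29785 * 0.780749
= 23254.6078


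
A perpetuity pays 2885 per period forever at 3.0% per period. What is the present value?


PV = PMT / i
= 2885 / 0.03
= 96166.6667


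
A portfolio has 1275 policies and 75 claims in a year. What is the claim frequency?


frequency = claims / policies
= 75 / 1275
= 0.0588


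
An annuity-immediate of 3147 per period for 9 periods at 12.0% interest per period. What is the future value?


FV = PMT * ((1+i)^n - 1) / i
= 3147 * ((1.12)^9 - 1) / 0.12
= 3147 * (2.773079 - 1) / 0.12
= 46498.9904


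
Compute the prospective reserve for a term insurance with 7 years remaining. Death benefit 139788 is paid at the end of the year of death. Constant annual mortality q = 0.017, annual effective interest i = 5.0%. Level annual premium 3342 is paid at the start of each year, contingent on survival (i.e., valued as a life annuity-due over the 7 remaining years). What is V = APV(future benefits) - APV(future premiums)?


v = 1/(1+i) = 0.952381
APV(future benefits) per unit = sum_{k=0}^{6} k_p_x * q * v^(k+1) = 0.093804
APV(future benefits) = 139788 * 0.093804 = 13112.6258
Life annuity-due factor ä_{x:7} = sum_{k=0}^{6} k_p_x * v^k = 5.793755
APV(future premiums) = 3342 * 5.793755 = 19362.7305
V = 13112.6258 - 19362.7305
= -6250.1047


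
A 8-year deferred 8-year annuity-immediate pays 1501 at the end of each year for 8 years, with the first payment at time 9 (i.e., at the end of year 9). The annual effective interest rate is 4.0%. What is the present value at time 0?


PV at time 8 of the 8-year annuity-immediate:
a_n = 1501 * (1-(1+0.04)^(-8))/0.04 = 10105.8501
Discount back 8 years to time 0:
PV = 10105.8501 * (1+0.04)^(-8)
= 10105.8501 * 0.73069
= 7384.2457


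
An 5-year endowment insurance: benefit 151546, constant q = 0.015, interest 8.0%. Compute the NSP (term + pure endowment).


Term component = 8828.4006
Pure endowment = 5_p_x * v^5 * benefit = 0.927217 * 0.680583 * 151546 = 95632.7959
NSP = 104461.1965


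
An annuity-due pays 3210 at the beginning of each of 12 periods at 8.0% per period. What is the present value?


PV_due = PMT * (1-(1+i)^(-n))/i * (1+i)
PV_immediate = 24190.8104
PV_due = 24190.8104 * 1.08
= 26126.0753


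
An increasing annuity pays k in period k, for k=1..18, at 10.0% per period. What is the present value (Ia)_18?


(Ia)_n = sum_{k=1}^{n} k * v^k, v = 1/(1+i)
v = 0.909091
Sum computed term by term:
(Ia)_18 = 57.841


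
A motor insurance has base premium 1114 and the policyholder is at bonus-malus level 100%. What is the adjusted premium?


adjusted = base * BM_level / 100
= 1114 * 100 / 100
= 1114 * 1.0
= 1114.0
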